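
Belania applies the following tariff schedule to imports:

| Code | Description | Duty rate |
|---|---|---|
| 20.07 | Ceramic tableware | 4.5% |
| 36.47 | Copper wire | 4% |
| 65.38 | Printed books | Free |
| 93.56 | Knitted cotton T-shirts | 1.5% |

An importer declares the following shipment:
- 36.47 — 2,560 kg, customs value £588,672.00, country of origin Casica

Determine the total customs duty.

Line 1 (36.47, Casica, 2,560 kg, £588,672.00):
Base rate for 36.47 is 4%.
Duty = £588,672.00 × 4% = £23,546.88.

£23,546.88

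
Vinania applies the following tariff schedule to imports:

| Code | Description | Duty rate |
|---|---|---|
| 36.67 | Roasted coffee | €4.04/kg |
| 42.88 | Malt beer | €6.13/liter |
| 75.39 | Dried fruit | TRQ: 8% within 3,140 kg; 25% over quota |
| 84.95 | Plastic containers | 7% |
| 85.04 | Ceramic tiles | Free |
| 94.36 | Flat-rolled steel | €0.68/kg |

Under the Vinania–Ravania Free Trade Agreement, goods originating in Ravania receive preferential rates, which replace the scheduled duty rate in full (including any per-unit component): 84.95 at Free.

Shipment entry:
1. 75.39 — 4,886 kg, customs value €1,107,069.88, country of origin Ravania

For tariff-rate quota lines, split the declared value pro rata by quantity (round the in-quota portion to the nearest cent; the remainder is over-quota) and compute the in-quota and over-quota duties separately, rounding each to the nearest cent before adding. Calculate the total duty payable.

€155,819.07

Line 1 (75.39, Ravania, 4,886 kg, €1,107,069.88):
Code 75.39 is under a tariff-rate quota (threshold 3,140 kg). In-quota: 3,140 kg at 8%; over-quota: 1,746 kg at 25%.
Pro-rata value split: in-quota = €1,107,069.88 × 3,140/4,886 = €711,461.20; over-quota = €1,107,069.88 − €711,461.20 = €395,608.68.
In-quota duty = €711,461.20 × 8% = €56,916.90. Over-quota duty = €395,608.68 × 25% = €98,902.17.
Line duty = €56,916.90 + €98,902.17 = €155,819.07.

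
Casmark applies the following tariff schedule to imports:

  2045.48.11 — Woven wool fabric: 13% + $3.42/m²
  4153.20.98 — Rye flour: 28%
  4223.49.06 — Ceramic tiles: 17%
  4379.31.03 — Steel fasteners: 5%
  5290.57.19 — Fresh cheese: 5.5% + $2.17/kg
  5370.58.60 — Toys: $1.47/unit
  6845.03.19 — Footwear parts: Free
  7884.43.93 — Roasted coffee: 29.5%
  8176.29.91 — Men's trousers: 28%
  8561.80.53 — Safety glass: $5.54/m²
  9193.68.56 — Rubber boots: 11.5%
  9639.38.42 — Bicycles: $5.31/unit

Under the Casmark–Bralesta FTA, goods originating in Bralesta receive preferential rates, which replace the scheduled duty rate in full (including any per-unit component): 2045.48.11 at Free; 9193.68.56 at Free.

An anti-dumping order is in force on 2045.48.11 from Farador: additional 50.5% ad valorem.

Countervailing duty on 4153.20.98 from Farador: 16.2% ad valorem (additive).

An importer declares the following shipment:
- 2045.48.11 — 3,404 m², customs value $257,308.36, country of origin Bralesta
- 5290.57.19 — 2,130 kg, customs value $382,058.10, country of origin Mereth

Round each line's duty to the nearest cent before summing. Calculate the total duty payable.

Line 1 (2045.48.11, Bralesta, 3,404 m², $257,308.36):
Base rate for 2045.48.11 is 13% + $3.42/m².
Origin Bralesta qualifies under the Casmark–Bralesta agreement and 2045.48.11 is covered: preferential rate Free applies instead.
The additional-duty order on 2045.48.11 targets Farador, not Bralesta; it does not apply.
Duty = $257,308.36 × 0% = $0.00.
Line 2 (5290.57.19, Mereth, 2,130 kg, $382,058.10):
Base rate for 5290.57.19 is 5.5% + $2.17/kg.
Duty = $382,058.10 × 5.5% + 2,130 × $2.17 = $25,635.30.
Total = $0.00 + $25,635.30 = $25,635.30.

$25,635.30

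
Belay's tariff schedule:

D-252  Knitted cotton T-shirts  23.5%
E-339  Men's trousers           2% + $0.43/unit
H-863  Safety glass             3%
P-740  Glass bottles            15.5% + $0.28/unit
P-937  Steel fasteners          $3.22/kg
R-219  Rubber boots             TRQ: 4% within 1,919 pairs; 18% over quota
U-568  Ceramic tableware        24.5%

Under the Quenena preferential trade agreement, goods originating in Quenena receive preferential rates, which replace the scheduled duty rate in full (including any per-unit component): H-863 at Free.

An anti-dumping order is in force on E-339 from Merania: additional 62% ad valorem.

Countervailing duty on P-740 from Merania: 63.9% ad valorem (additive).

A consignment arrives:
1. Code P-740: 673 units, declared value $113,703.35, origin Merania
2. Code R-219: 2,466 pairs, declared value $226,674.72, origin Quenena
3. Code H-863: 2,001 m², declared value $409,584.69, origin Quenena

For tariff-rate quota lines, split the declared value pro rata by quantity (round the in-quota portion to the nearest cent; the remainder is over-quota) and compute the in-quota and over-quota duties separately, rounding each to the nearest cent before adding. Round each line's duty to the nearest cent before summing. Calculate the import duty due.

$106,575.12

Line 1 (P-740, Merania, 673 units, $113,703.35):
Base rate for P-740 is 15.5% + $0.28/unit.
Additional duty on P-740 from Merania: +63.9%. Applied ad valorem rate: 15.5% + 63.9% = 79.4%.
Duty = $113,703.35 × 79.4% + 673 × $0.28 = $90,468.90.
Line 2 (R-219, Quenena, 2,466 pairs, $226,674.72):
Code R-219 is under a tariff-rate quota (threshold 1,919 pairs). In-quota: 1,919 pairs at 4%; over-quota: 547 pairs at 18%.
Pro-rata value split: in-quota = $226,674.72 × 1,919/2,466 = $176,394.48; over-quota = $226,674.72 − $176,394.48 = $50,280.24.
In-quota duty = $176,394.48 × 4% = $7,055.78. Over-quota duty = $50,280.24 × 18% = $9,050.44.
Line duty = $7,055.78 + $9,050.44 = $16,106.22.
Line 3 (H-863, Quenena, 2,001 m², $409,584.69):
Base rate for H-863 is 3%.
Origin Quenena qualifies under the Belay–Quenena agreement and H-863 is covered: preferential rate Free applies instead.
Duty = $409,584.69 × 0% = $0.00.
Total = $90,468.90 + $16,106.22 + $0.00 = $106,575.12.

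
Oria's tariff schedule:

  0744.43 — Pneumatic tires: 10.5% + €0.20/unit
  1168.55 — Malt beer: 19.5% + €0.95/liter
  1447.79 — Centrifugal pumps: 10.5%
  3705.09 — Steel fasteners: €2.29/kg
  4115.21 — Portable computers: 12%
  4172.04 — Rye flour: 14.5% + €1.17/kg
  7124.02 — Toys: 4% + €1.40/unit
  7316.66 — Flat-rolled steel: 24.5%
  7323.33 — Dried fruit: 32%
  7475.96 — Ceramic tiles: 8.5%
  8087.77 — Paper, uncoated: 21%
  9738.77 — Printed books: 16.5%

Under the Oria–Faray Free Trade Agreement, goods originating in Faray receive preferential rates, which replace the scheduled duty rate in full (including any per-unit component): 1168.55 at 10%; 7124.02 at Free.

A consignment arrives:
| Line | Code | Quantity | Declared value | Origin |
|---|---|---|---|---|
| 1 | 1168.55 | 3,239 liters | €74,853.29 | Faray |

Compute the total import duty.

Line 1 (1168.55, Faray, 3,239 liters, €74,853.29):
Base rate for 1168.55 is 19.5% + €0.95/liter.
Origin Faray qualifies under the Oria–Faray agreement and 1168.55 is covered: preferential rate 10% applies instead.
Duty = €74,853.29 × 10% = €7,485.33.

€7,485.33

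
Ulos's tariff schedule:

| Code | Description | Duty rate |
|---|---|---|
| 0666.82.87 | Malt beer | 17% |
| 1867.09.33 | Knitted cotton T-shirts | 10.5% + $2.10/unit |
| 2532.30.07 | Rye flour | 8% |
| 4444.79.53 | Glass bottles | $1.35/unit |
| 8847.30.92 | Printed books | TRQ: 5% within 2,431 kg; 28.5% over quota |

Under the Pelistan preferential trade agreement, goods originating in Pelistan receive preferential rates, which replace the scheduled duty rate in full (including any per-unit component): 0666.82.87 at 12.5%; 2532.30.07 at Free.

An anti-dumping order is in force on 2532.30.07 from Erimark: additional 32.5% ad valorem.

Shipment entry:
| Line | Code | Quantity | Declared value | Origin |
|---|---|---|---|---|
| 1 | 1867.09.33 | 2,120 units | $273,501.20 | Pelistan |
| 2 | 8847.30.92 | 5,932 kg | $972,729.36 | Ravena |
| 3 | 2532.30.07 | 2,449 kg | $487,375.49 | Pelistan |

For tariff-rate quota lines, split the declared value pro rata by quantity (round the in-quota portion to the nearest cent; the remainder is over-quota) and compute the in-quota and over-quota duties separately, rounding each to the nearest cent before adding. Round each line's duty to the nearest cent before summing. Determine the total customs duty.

Line 1 (1867.09.33, Pelistan, 2,120 units, $273,501.20):
Base rate for 1867.09.33 is 10.5% + $2.10/unit.
Origin Pelistan is the FTA partner but 1867.09.33 is not on the preference list; base rate stands.
Duty = $273,501.20 × 10.5% + 2,120 × $2.10 = $33,169.63.
Line 2 (8847.30.92, Ravena, 5,932 kg, $972,729.36):
Code 8847.30.92 is under a tariff-rate quota (threshold 2,431 kg). In-quota: 2,431 kg at 5%; over-quota: 3,501 kg at 28.5%.
Pro-rata value split: in-quota = $972,729.36 × 2,431/5,932 = $398,635.38; over-quota = $972,729.36 − $398,635.38 = $574,093.98.
In-quota duty = $398,635.38 × 5% = $19,931.77. Over-quota duty = $574,093.98 × 28.5% = $163,616.78.
Line duty = $19,931.77 + $163,616.78 = $183,548.55.
Line 3 (2532.30.07, Pelistan, 2,449 kg, $487,375.49):
Base rate for 2532.30.07 is 8%.
Origin Pelistan qualifies under the Ulos–Pelistan agreement and 2532.30.07 is covered: preferential rate Free applies instead.
The additional-duty order on 2532.30.07 targets Erimark, not Pelistan; it does not apply.
Duty = $487,375.49 × 0% = $0.00.
Total = $33,169.63 + $183,548.55 + $0.00 = $216,718.18.

$216,718.18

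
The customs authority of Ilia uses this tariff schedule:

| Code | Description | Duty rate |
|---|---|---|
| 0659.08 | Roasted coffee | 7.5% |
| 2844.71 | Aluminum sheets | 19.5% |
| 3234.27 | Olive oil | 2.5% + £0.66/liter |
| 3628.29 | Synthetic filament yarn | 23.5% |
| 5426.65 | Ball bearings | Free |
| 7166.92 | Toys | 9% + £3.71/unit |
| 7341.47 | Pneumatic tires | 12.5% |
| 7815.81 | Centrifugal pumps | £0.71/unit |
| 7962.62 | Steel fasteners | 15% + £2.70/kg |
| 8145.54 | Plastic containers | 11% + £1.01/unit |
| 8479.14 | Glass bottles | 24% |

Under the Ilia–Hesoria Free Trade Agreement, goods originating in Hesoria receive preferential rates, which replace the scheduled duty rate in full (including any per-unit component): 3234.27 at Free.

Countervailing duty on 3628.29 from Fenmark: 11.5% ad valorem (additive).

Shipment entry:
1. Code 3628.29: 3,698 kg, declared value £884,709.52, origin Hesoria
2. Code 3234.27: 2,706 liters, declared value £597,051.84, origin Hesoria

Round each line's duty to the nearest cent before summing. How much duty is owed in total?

£207,906.74

Line 1 (3628.29, Hesoria, 3,698 kg, £884,709.52):
Base rate for 3628.29 is 23.5%.
Origin Hesoria is the FTA partner but 3628.29 is not on the preference list; base rate stands.
The additional-duty order on 3628.29 targets Fenmark, not Hesoria; it does not apply.
Duty = £884,709.52 × 23.5% = £207,906.74.
Line 2 (3234.27, Hesoria, 2,706 liters, £597,051.84):
Base rate for 3234.27 is 2.5% + £0.66/liter.
Origin Hesoria qualifies under the Ilia–Hesoria agreement and 3234.27 is covered: preferential rate Free applies instead.
Duty = £597,051.84 × 0% = £0.00.
Total = £207,906.74 + £0.00 = £207,906.74.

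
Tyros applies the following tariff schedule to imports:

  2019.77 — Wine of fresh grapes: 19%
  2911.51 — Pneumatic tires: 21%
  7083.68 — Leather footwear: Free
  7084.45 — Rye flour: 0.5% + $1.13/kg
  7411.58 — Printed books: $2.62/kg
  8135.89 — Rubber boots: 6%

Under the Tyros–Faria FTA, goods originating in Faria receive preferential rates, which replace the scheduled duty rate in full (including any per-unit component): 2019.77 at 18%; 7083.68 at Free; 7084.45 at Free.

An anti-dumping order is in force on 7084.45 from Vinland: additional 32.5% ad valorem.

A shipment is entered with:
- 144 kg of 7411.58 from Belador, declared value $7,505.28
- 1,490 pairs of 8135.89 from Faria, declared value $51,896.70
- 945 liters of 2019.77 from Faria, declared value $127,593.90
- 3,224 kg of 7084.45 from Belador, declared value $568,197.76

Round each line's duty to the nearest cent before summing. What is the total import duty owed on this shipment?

Line 1 (7411.58, Belador, 144 kg, $7,505.28):
Base rate for 7411.58 is $2.62/kg.
Duty = 144 × $2.62 = $377.28.
Line 2 (8135.89, Faria, 1,490 pairs, $51,896.70):
Base rate for 8135.89 is 6%.
Origin Faria is the FTA partner but 8135.89 is not on the preference list; base rate stands.
Duty = $51,896.70 × 6% = $3,113.80.
Line 3 (2019.77, Faria, 945 liters, $127,593.90):
Base rate for 2019.77 is 19%.
Origin Faria qualifies under the Tyros–Faria agreement and 2019.77 is covered: preferential rate 18% applies instead.
Duty = $127,593.90 × 18% = $22,966.90.
Line 4 (7084.45, Belador, 3,224 kg, $568,197.76):
Base rate for 7084.45 is 0.5% + $1.13/kg.
7084.45 has an FTA preferential rate, but origin Belador is not Faria; base rate stands.
The additional-duty order on 7084.45 targets Vinland, not Belador; it does not apply.
Duty = $568,197.76 × 0.5% + 3,224 × $1.13 = $6,484.11.
Total = $377.28 + $3,113.80 + $22,966.90 + $6,484.11 = $32,942.09.

$32,942.09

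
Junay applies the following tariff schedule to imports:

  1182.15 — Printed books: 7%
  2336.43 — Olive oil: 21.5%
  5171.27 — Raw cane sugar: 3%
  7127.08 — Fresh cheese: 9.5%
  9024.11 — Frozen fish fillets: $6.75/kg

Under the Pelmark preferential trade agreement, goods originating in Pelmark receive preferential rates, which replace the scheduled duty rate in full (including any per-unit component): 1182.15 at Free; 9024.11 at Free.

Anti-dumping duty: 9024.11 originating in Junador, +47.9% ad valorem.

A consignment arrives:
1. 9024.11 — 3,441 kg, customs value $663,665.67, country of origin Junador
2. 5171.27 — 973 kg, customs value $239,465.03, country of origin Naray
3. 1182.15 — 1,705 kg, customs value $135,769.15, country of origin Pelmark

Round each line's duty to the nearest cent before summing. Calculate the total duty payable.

$348,306.56

Line 1 (9024.11, Junador, 3,441 kg, $663,665.67):
Base rate for 9024.11 is $6.75/kg.
9024.11 has an FTA preferential rate, but origin Junador is not Pelmark; base rate stands.
Additional duty on 9024.11 from Junador: +47.9% ad valorem. Applied ad valorem rate = 47.9%.
Duty = $663,665.67 × 47.9% + 3,441 × $6.75 = $341,122.61.
Line 2 (5171.27, Naray, 973 kg, $239,465.03):
Base rate for 5171.27 is 3%.
Duty = $239,465.03 × 3% = $7,183.95.
Line 3 (1182.15, Pelmark, 1,705 kg, $135,769.15):
Base rate for 1182.15 is 7%.
Origin Pelmark qualifies under the Junay–Pelmark agreement and 1182.15 is covered: preferential rate Free applies instead.
Duty = $135,769.15 × 0% = $0.00.
Total = $341,122.61 + $7,183.95 + $0.00 = $348,306.56.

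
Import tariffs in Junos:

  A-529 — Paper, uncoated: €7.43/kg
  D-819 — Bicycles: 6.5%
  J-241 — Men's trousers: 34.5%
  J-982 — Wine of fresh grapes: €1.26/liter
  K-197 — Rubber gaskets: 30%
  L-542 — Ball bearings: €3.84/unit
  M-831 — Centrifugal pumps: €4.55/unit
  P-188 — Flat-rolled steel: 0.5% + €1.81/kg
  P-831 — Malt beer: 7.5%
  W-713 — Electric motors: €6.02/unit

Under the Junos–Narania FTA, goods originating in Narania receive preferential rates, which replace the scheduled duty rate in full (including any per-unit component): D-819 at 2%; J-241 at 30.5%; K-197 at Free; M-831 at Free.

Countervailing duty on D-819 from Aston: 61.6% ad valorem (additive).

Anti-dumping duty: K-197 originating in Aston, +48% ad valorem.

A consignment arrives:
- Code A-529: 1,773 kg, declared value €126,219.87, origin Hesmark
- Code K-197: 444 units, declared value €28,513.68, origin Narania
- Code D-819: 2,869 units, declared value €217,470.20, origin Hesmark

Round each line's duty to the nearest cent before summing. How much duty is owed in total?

€27,308.95

Line 1 (A-529, Hesmark, 1,773 kg, €126,219.87):
Base rate for A-529 is €7.43/kg.
Duty = 1,773 × €7.43 = €13,173.39.
Line 2 (K-197, Narania, 444 units, €28,513.68):
Base rate for K-197 is 30%.
Origin Narania qualifies under the Junos–Narania agreement and K-197 is covered: preferential rate Free applies instead.
The additional-duty order on K-197 targets Aston, not Narania; it does not apply.
Duty = €28,513.68 × 0% = €0.00.
Line 3 (D-819, Hesmark, 2,869 units, €217,470.20):
Base rate for D-819 is 6.5%.
D-819 has an FTA preferential rate, but origin Hesmark is not Narania; base rate stands.
The additional-duty order on D-819 targets Aston, not Hesmark; it does not apply.
Duty = €217,470.20 × 6.5% = €14,135.56.
Total = €13,173.39 + €0.00 + €14,135.56 = €27,308.95.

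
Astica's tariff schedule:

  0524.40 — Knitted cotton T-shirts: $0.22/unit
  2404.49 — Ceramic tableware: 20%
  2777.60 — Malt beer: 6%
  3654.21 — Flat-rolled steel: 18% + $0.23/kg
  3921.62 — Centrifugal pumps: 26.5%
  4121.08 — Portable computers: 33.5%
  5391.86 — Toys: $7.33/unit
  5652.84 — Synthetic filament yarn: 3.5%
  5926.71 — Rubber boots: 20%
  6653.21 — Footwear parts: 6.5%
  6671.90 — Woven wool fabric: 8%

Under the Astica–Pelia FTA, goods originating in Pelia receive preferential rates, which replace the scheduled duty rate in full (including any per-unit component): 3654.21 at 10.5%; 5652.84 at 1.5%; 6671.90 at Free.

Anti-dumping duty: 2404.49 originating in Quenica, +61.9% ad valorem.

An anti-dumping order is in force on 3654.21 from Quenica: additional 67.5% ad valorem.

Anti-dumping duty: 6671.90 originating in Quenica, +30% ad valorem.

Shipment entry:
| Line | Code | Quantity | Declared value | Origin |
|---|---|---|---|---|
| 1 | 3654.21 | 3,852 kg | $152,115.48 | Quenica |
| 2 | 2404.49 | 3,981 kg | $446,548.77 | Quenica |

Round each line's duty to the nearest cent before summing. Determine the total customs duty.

$496,668.14

Line 1 (3654.21, Quenica, 3,852 kg, $152,115.48):
Base rate for 3654.21 is 18% + $0.23/kg.
3654.21 has an FTA preferential rate, but origin Quenica is not Pelia; base rate stands.
Additional duty on 3654.21 from Quenica: +67.5%. Applied ad valorem rate: 18% + 67.5% = 85.5%.
Duty = $152,115.48 × 85.5% + 3,852 × $0.23 = $130,944.70.
Line 2 (2404.49, Quenica, 3,981 kg, $446,548.77):
Base rate for 2404.49 is 20%.
Additional duty on 2404.49 from Quenica: +61.9%. Applied ad valorem rate: 20% + 61.9% = 81.9%.
Duty = $446,548.77 × 81.9% = $365,723.44.
Total = $130,944.70 + $365,723.44 = $496,668.14.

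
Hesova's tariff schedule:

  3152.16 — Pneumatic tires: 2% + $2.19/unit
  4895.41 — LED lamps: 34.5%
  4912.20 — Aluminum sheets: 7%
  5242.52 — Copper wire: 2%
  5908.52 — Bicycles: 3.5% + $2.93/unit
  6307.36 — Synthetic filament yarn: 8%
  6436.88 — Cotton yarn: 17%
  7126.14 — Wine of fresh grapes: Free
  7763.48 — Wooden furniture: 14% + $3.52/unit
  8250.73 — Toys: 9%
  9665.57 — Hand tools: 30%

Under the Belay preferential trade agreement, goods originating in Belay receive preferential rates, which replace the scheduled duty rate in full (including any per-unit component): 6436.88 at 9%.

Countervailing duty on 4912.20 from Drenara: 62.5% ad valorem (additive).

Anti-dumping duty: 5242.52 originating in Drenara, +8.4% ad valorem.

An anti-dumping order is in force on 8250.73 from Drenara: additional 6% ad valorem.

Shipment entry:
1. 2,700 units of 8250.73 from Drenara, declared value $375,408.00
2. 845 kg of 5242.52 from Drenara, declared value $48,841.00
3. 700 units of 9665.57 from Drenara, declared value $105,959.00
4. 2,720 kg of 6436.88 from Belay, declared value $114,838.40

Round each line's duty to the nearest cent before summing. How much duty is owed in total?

Line 1 (8250.73, Drenara, 2,700 units, $375,408.00):
Base rate for 8250.73 is 9%.
Additional duty on 8250.73 from Drenara: +6%. Applied ad valorem rate: 9% + 6% = 15%.
Duty = $375,408.00 × 15% = $56,311.20.
Line 2 (5242.52, Drenara, 845 kg, $48,841.00):
Base rate for 5242.52 is 2%.
Additional duty on 5242.52 from Drenara: +8.4%. Applied ad valorem rate: 2% + 8.4% = 10.4%.
Duty = $48,841.00 × 10.4% = $5,079.46.
Line 3 (9665.57, Drenara, 700 units, $105,959.00):
Base rate for 9665.57 is 30%.
Duty = $105,959.00 × 30% = $31,787.70.
Line 4 (6436.88, Belay, 2,720 kg, $114,838.40):
Base rate for 6436.88 is 17%.
Origin Belay qualifies under the Hesova–Belay agreement and 6436.88 is covered: preferential rate 9% applies instead.
Duty = $114,838.40 × 9% = $10,335.46.
Total = $56,311.20 + $5,079.46 + $31,787.70 + $10,335.46 = $103,513.82.

$103,513.82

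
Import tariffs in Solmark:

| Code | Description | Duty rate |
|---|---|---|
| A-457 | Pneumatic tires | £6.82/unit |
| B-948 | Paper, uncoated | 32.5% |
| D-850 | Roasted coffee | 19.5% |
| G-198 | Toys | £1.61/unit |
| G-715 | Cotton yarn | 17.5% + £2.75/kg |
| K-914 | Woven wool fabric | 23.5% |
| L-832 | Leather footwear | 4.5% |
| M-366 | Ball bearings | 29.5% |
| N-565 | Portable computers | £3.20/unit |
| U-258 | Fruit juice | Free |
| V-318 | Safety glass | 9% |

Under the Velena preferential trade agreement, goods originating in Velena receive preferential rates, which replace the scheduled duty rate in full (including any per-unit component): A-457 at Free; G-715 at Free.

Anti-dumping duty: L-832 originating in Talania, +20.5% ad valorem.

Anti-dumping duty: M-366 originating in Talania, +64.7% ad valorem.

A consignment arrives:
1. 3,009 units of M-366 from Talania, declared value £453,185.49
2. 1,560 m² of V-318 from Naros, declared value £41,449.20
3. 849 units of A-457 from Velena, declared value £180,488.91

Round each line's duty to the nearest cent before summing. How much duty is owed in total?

Line 1 (M-366, Talania, 3,009 units, £453,185.49):
Base rate for M-366 is 29.5%.
Additional duty on M-366 from Talania: +64.7%. Applied ad valorem rate: 29.5% + 64.7% = 94.2%.
Duty = £453,185.49 × 94.2% = £426,900.73.
Line 2 (V-318, Naros, 1,560 m², £41,449.20):
Base rate for V-318 is 9%.
Duty = £41,449.20 × 9% = £3,730.43.
Line 3 (A-457, Velena, 849 units, £180,488.91):
Base rate for A-457 is £6.82/unit.
Origin Velena qualifies under the Solmark–Velena agreement and A-457 is covered: preferential rate Free applies instead.
Duty = £180,488.91 × 0% = £0.00.
Total = £426,900.73 + £3,730.43 + £0.00 = £430,631.16.

£430,631.16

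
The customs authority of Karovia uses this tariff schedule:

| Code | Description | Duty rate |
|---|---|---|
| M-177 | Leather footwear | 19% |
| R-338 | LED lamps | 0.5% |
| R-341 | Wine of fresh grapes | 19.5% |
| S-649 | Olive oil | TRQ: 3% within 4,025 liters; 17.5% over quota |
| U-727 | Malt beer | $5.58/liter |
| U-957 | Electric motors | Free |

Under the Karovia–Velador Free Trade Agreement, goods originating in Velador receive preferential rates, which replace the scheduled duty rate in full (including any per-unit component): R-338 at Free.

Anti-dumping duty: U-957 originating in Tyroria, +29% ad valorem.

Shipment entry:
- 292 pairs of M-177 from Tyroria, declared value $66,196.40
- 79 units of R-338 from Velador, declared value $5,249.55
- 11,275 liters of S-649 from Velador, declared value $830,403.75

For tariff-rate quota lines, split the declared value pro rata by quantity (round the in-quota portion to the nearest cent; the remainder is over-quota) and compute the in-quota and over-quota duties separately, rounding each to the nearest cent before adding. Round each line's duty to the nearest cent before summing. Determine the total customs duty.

$114,914.00

Line 1 (M-177, Tyroria, 292 pairs, $66,196.40):
Base rate for M-177 is 19%.
Duty = $66,196.40 × 19% = $12,577.32.
Line 2 (R-338, Velador, 79 units, $5,249.55):
Base rate for R-338 is 0.5%.
Origin Velador qualifies under the Karovia–Velador agreement and R-338 is covered: preferential rate Free applies instead.
Duty = $5,249.55 × 0% = $0.00.
Line 3 (S-649, Velador, 11,275 liters, $830,403.75):
Code S-649 is under a tariff-rate quota (threshold 4,025 liters). In-quota: 4,025 liters at 3%; over-quota: 7,250 liters at 17.5%.
Pro-rata value split: in-quota = $830,403.75 × 4,025/11,275 = $296,441.25; over-quota = $830,403.75 − $296,441.25 = $533,962.50.
In-quota duty = $296,441.25 × 3% = $8,893.24. Over-quota duty = $533,962.50 × 17.5% = $93,443.44.
Line duty = $8,893.24 + $93,443.44 = $102,336.68.
Total = $12,577.32 + $0.00 + $102,336.68 = $114,914.00.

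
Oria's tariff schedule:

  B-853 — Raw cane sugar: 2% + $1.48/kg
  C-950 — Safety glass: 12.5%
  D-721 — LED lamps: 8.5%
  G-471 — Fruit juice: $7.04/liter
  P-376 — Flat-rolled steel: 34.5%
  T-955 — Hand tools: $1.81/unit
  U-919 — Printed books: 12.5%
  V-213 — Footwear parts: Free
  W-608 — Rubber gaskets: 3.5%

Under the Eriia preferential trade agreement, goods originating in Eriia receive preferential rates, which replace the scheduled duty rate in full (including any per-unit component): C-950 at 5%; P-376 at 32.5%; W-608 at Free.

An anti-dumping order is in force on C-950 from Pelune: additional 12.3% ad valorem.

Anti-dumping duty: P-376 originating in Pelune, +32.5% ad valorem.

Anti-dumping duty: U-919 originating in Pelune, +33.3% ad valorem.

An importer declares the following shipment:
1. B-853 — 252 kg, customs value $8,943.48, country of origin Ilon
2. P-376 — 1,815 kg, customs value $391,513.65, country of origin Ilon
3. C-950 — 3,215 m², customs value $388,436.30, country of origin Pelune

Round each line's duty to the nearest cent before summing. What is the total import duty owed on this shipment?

$231,956.24

Line 1 (B-853, Ilon, 252 kg, $8,943.48):
Base rate for B-853 is 2% + $1.48/kg.
Duty = $8,943.48 × 2% + 252 × $1.48 = $551.83.
Line 2 (P-376, Ilon, 1,815 kg, $391,513.65):
Base rate for P-376 is 34.5%.
P-376 has an FTA preferential rate, but origin Ilon is not Eriia; base rate stands.
The additional-duty order on P-376 targets Pelune, not Ilon; it does not apply.
Duty = $391,513.65 × 34.5% = $135,072.21.
Line 3 (C-950, Pelune, 3,215 m², $388,436.30):
Base rate for C-950 is 12.5%.
C-950 has an FTA preferential rate, but origin Pelune is not Eriia; base rate stands.
Additional duty on C-950 from Pelune: +12.3%. Applied ad valorem rate: 12.5% + 12.3% = 24.8%.
Duty = $388,436.30 × 24.8% = $96,332.20.
Total = $551.83 + $135,072.21 + $96,332.20 = $231,956.24.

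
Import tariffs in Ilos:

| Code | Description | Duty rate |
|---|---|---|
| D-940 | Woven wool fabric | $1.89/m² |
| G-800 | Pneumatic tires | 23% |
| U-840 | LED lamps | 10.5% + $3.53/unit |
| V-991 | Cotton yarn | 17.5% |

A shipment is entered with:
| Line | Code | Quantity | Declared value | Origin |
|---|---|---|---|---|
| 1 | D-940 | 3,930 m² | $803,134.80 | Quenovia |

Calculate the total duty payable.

Line 1 (D-940, Quenovia, 3,930 m², $803,134.80):
Base rate for D-940 is $1.89/m².
Duty = 3,930 × $1.89 = $7,427.70.

$7,427.70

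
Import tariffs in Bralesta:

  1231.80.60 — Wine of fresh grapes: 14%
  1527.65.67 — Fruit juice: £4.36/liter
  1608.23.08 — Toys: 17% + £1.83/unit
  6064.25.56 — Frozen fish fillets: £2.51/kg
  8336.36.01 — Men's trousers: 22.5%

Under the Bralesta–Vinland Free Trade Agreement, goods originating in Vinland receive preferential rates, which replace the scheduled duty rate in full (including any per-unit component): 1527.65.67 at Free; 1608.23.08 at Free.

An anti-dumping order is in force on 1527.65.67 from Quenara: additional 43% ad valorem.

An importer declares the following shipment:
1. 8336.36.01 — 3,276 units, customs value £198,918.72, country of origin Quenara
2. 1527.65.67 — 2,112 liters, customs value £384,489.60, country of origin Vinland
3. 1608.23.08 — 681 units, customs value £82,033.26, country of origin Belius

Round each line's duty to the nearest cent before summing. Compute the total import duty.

£59,948.59

Line 1 (8336.36.01, Quenara, 3,276 units, £198,918.72):
Base rate for 8336.36.01 is 22.5%.
Duty = £198,918.72 × 22.5% = £44,756.71.
Line 2 (1527.65.67, Vinland, 2,112 liters, £384,489.60):
Base rate for 1527.65.67 is £4.36/liter.
Origin Vinland qualifies under the Bralesta–Vinland agreement and 1527.65.67 is covered: preferential rate Free applies instead.
The additional-duty order on 1527.65.67 targets Quenara, not Vinland; it does not apply.
Duty = £384,489.60 × 0% = £0.00.
Line 3 (1608.23.08, Belius, 681 units, £82,033.26):
Base rate for 1608.23.08 is 17% + £1.83/unit.
1608.23.08 has an FTA preferential rate, but origin Belius is not Vinland; base rate stands.
Duty = £82,033.26 × 17% + 681 × £1.83 = £15,191.88.
Total = £44,756.71 + £0.00 + £15,191.88 = £59,948.59.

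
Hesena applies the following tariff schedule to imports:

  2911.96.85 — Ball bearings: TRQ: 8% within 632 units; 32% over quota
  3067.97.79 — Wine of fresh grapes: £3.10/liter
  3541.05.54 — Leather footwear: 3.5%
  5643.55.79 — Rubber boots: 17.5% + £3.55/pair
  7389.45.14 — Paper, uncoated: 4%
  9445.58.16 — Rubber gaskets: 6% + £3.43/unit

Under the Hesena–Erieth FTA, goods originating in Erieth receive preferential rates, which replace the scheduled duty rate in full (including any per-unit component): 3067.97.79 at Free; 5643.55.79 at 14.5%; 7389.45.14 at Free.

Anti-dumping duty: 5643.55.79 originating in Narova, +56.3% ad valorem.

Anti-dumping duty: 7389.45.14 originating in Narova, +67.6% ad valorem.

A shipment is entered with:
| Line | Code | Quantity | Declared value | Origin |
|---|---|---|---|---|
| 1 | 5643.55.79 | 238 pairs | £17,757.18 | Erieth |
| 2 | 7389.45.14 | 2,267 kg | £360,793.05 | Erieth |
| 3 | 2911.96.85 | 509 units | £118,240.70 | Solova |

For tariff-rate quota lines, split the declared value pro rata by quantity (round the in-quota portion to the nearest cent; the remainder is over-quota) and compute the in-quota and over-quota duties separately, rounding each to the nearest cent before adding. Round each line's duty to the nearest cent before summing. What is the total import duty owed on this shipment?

£12,034.05

Line 1 (5643.55.79, Erieth, 238 pairs, £17,757.18):
Base rate for 5643.55.79 is 17.5% + £3.55/pair.
Origin Erieth qualifies under the Hesena–Erieth agreement and 5643.55.79 is covered: preferential rate 14.5% applies instead.
The additional-duty order on 5643.55.79 targets Narova, not Erieth; it does not apply.
Duty = £17,757.18 × 14.5% = £2,574.79.
Line 2 (7389.45.14, Erieth, 2,267 kg, £360,793.05):
Base rate for 7389.45.14 is 4%.
Origin Erieth qualifies under the Hesena–Erieth agreement and 7389.45.14 is covered: preferential rate Free applies instead.
The additional-duty order on 7389.45.14 targets Narova, not Erieth; it does not apply.
Duty = £360,793.05 × 0% = £0.00.
Line 3 (2911.96.85, Solova, 509 units, £118,240.70):
Code 2911.96.85 is under a tariff-rate quota (threshold 632 units). Quantity 509 units is within the quota, so the in-quota rate 8% applies to the full value.
Duty = £118,240.70 × 8% = £9,459.26.
Total = £2,574.79 + £0.00 + £9,459.26 = £12,034.05.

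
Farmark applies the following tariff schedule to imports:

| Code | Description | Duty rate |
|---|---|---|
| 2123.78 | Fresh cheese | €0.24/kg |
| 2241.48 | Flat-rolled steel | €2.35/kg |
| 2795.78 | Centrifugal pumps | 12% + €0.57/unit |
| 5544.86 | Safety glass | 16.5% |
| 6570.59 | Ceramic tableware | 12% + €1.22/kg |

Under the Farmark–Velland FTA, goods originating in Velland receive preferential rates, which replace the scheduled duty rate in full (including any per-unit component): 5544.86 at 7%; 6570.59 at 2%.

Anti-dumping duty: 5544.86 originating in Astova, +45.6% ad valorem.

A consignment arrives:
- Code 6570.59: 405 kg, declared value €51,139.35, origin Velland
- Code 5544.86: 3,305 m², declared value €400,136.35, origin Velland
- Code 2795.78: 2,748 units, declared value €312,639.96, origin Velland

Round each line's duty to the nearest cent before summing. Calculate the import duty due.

Line 1 (6570.59, Velland, 405 kg, €51,139.35):
Base rate for 6570.59 is 12% + €1.22/kg.
Origin Velland qualifies under the Farmark–Velland agreement and 6570.59 is covered: preferential rate 2% applies instead.
Duty = €51,139.35 × 2% = €1,022.79.
Line 2 (5544.86, Velland, 3,305 m², €400,136.35):
Base rate for 5544.86 is 16.5%.
Origin Velland qualifies under the Farmark–Velland agreement and 5544.86 is covered: preferential rate 7% applies instead.
The additional-duty order on 5544.86 targets Astova, not Velland; it does not apply.
Duty = €400,136.35 × 7% = €28,009.54.
Line 3 (2795.78, Velland, 2,748 units, €312,639.96):
Base rate for 2795.78 is 12% + €0.57/unit.
Origin Velland is the FTA partner but 2795.78 is not on the preference list; base rate stands.
Duty = €312,639.96 × 12% + 2,748 × €0.57 = €39,083.16.
Total = €1,022.79 + €28,009.54 + €39,083.16 = €68,115.49.

€68,115.49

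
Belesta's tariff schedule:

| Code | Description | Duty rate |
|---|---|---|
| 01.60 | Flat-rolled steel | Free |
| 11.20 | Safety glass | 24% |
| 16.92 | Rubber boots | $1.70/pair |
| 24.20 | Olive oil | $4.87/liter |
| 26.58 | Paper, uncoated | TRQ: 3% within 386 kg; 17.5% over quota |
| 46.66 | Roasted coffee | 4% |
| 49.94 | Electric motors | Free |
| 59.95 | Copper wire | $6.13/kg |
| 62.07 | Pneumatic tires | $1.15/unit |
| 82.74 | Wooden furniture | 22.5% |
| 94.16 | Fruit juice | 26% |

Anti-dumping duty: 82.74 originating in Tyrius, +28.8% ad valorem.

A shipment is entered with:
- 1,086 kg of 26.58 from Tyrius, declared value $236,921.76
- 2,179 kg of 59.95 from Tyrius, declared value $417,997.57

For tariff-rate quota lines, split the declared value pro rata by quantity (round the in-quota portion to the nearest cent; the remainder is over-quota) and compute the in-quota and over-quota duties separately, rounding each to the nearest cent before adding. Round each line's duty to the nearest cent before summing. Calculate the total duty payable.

Line 1 (26.58, Tyrius, 1,086 kg, $236,921.76):
Code 26.58 is under a tariff-rate quota (threshold 386 kg). In-quota: 386 kg at 3%; over-quota: 700 kg at 17.5%.
Pro-rata value split: in-quota = $236,921.76 × 386/1,086 = $84,209.76; over-quota = $236,921.76 − $84,209.76 = $152,712.00.
In-quota duty = $84,209.76 × 3% = $2,526.29. Over-quota duty = $152,712.00 × 17.5% = $26,724.60.
Line duty = $2,526.29 + $26,724.60 = $29,250.89.
Line 2 (59.95, Tyrius, 2,179 kg, $417,997.57):
Base rate for 59.95 is $6.13/kg.
Duty = 2,179 × $6.13 = $13,357.27.
Total = $29,250.89 + $13,357.27 = $42,608.16.

$42,608.16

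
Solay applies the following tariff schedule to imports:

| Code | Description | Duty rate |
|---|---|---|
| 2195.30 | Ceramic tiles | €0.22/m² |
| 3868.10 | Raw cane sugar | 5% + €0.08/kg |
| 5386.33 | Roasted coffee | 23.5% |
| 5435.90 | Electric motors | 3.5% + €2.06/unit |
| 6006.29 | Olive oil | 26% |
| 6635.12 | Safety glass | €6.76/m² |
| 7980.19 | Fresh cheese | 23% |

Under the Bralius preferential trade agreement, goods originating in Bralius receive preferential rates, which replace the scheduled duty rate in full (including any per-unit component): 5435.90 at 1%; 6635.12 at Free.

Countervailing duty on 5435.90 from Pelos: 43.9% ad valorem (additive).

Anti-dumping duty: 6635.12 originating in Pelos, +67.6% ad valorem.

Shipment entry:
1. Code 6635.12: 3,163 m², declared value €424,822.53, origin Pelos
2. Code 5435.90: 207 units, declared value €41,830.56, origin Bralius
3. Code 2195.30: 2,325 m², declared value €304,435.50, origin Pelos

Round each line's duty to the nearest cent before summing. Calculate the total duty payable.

€309,491.72

Line 1 (6635.12, Pelos, 3,163 m², €424,822.53):
Base rate for 6635.12 is €6.76/m².
6635.12 has an FTA preferential rate, but origin Pelos is not Bralius; base rate stands.
Additional duty on 6635.12 from Pelos: +67.6% ad valorem. Applied ad valorem rate = 67.6%.
Duty = €424,822.53 × 67.6% + 3,163 × €6.76 = €308,561.91.
Line 2 (5435.90, Bralius, 207 units, €41,830.56):
Base rate for 5435.90 is 3.5% + €2.06/unit.
Origin Bralius qualifies under the Solay–Bralius agreement and 5435.90 is covered: preferential rate 1% applies instead.
The additional-duty order on 5435.90 targets Pelos, not Bralius; it does not apply.
Duty = €41,830.56 × 1% = €418.31.
Line 3 (2195.30, Pelos, 2,325 m², €304,435.50):
Base rate for 2195.30 is €0.22/m².
Duty = 2,325 × €0.22 = €511.50.
Total = €308,561.91 + €418.31 + €511.50 = €309,491.72.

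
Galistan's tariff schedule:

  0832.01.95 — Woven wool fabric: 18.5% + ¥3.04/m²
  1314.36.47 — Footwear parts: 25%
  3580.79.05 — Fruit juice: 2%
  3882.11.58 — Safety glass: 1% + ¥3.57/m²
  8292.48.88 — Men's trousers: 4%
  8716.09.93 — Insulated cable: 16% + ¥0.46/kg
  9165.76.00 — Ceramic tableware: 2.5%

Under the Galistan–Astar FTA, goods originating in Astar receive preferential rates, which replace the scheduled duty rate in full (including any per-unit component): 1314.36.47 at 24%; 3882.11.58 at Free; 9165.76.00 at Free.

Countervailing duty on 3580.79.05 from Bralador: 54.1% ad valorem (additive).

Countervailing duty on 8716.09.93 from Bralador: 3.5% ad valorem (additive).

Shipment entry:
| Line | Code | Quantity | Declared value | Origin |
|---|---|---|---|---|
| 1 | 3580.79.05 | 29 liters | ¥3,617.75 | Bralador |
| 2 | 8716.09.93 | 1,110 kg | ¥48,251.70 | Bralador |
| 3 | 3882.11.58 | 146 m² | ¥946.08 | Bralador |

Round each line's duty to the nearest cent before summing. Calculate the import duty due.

¥12,479.92

Line 1 (3580.79.05, Bralador, 29 liters, ¥3,617.75):
Base rate for 3580.79.05 is 2%.
Additional duty on 3580.79.05 from Bralador: +54.1%. Applied ad valorem rate: 2% + 54.1% = 56.1%.
Duty = ¥3,617.75 × 56.1% = ¥2,029.56.
Line 2 (8716.09.93, Bralador, 1,110 kg, ¥48,251.70):
Base rate for 8716.09.93 is 16% + ¥0.46/kg.
Additional duty on 8716.09.93 from Bralador: +3.5%. Applied ad valorem rate: 16% + 3.5% = 19.5%.
Duty = ¥48,251.70 × 19.5% + 1,110 × ¥0.46 = ¥9,919.68.
Line 3 (3882.11.58, Bralador, 146 m², ¥946.08):
Base rate for 3882.11.58 is 1% + ¥3.57/m².
3882.11.58 has an FTA preferential rate, but origin Bralador is not Astar; base rate stands.
Duty = ¥946.08 × 1% + 146 × ¥3.57 = ¥530.68.
Total = ¥2,029.56 + ¥9,919.68 + ¥530.68 = ¥12,479.92.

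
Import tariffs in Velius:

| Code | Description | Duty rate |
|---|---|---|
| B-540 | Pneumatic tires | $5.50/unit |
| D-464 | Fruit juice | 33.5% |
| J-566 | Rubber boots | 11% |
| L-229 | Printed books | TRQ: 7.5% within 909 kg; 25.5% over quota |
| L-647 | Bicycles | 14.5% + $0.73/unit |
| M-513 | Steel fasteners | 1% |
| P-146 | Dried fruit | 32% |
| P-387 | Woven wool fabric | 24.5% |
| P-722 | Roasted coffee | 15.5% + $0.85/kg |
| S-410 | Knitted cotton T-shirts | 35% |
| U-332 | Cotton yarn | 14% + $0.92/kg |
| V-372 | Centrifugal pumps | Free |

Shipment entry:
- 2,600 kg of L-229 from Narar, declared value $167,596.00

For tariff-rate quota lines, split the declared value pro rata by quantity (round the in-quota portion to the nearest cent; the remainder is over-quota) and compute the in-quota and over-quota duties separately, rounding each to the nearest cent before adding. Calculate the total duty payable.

Line 1 (L-229, Narar, 2,600 kg, $167,596.00):
Code L-229 is under a tariff-rate quota (threshold 909 kg). In-quota: 909 kg at 7.5%; over-quota: 1,691 kg at 25.5%.
Pro-rata value split: in-quota = $167,596.00 × 909/2,600 = $58,594.14; over-quota = $167,596.00 − $58,594.14 = $109,001.86.
In-quota duty = $58,594.14 × 7.5% = $4,394.56. Over-quota duty = $109,001.86 × 25.5% = $27,795.47.
Line duty = $4,394.56 + $27,795.47 = $32,190.03.

$32,190.03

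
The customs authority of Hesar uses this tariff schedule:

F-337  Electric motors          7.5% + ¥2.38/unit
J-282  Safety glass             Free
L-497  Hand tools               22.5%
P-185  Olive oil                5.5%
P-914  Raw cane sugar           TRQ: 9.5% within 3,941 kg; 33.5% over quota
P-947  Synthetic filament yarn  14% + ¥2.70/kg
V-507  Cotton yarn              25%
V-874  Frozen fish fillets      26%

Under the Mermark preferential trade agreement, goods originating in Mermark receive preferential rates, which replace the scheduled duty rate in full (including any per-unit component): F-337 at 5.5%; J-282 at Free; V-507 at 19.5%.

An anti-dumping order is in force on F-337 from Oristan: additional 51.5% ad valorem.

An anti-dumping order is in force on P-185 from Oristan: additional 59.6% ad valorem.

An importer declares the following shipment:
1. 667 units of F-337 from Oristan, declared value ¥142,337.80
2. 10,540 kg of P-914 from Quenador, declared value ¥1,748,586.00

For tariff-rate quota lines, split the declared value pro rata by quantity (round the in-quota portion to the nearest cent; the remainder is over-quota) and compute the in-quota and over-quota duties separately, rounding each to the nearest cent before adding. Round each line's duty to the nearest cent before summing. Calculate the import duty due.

¥514,428.21

Line 1 (F-337, Oristan, 667 units, ¥142,337.80):
Base rate for F-337 is 7.5% + ¥2.38/unit.
F-337 has an FTA preferential rate, but origin Oristan is not Mermark; base rate stands.
Additional duty on F-337 from Oristan: +51.5%. Applied ad valorem rate: 7.5% + 51.5% = 59%.
Duty = ¥142,337.80 × 59% + 667 × ¥2.38 = ¥85,566.76.
Line 2 (P-914, Quenador, 10,540 kg, ¥1,748,586.00):
Code P-914 is under a tariff-rate quota (threshold 3,941 kg). In-quota: 3,941 kg at 9.5%; over-quota: 6,599 kg at 33.5%.
Pro-rata value split: in-quota = ¥1,748,586.00 × 3,941/10,540 = ¥653,811.90; over-quota = ¥1,748,586.00 − ¥653,811.90 = ¥1,094,774.10.
In-quota duty = ¥653,811.90 × 9.5% = ¥62,112.13. Over-quota duty = ¥1,094,774.10 × 33.5% = ¥366,749.32.
Line duty = ¥62,112.13 + ¥366,749.32 = ¥428,861.45.
Total = ¥85,566.76 + ¥428,861.45 = ¥514,428.21.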